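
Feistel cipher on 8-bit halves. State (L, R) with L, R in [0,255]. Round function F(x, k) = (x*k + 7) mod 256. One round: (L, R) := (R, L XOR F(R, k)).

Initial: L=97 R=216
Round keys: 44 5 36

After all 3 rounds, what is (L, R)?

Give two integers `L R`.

Round 1 (k=44): L=216 R=70
Round 2 (k=5): L=70 R=189
Round 3 (k=36): L=189 R=221

Answer: 189 221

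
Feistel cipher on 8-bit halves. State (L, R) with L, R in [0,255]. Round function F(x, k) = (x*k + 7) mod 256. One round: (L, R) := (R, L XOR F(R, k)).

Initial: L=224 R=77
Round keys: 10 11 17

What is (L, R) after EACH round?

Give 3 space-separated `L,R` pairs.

Round 1 (k=10): L=77 R=233
Round 2 (k=11): L=233 R=71
Round 3 (k=17): L=71 R=87

Answer: 77,233 233,71 71,87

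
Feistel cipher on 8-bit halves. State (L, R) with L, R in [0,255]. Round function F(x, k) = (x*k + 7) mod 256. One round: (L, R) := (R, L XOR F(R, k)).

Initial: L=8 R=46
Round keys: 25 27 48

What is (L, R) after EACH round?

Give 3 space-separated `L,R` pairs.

Round 1 (k=25): L=46 R=141
Round 2 (k=27): L=141 R=200
Round 3 (k=48): L=200 R=10

Answer: 46,141 141,200 200,10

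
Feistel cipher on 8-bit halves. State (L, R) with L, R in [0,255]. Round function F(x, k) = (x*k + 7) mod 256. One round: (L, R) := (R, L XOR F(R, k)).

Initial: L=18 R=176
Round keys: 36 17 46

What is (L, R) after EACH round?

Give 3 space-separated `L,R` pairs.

Answer: 176,213 213,156 156,218

Derivation:
Round 1 (k=36): L=176 R=213
Round 2 (k=17): L=213 R=156
Round 3 (k=46): L=156 R=218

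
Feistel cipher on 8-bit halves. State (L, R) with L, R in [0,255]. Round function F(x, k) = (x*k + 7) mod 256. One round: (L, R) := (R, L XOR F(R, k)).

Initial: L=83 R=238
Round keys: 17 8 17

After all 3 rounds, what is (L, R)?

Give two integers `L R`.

Answer: 217 246

Derivation:
Round 1 (k=17): L=238 R=134
Round 2 (k=8): L=134 R=217
Round 3 (k=17): L=217 R=246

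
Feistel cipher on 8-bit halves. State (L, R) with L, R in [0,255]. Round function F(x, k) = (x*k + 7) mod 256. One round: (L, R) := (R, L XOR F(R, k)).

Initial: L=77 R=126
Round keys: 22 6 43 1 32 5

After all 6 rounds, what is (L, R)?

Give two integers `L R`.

Round 1 (k=22): L=126 R=150
Round 2 (k=6): L=150 R=245
Round 3 (k=43): L=245 R=184
Round 4 (k=1): L=184 R=74
Round 5 (k=32): L=74 R=255
Round 6 (k=5): L=255 R=72

Answer: 255 72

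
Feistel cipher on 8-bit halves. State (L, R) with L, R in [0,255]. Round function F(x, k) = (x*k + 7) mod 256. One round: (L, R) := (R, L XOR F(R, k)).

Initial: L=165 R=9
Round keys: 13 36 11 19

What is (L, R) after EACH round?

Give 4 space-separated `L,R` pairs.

Answer: 9,217 217,130 130,68 68,145

Derivation:
Round 1 (k=13): L=9 R=217
Round 2 (k=36): L=217 R=130
Round 3 (k=11): L=130 R=68
Round 4 (k=19): L=68 R=145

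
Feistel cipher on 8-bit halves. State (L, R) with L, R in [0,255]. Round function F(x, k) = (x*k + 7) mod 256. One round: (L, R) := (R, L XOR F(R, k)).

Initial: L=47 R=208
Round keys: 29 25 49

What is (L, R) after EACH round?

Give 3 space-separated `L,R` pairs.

Round 1 (k=29): L=208 R=184
Round 2 (k=25): L=184 R=47
Round 3 (k=49): L=47 R=190

Answer: 208,184 184,47 47,190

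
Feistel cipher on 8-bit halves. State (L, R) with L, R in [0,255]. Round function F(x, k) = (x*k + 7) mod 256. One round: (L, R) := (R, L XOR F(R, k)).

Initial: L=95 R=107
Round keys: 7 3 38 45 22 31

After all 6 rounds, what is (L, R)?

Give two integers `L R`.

Round 1 (k=7): L=107 R=171
Round 2 (k=3): L=171 R=99
Round 3 (k=38): L=99 R=18
Round 4 (k=45): L=18 R=82
Round 5 (k=22): L=82 R=1
Round 6 (k=31): L=1 R=116

Answer: 1 116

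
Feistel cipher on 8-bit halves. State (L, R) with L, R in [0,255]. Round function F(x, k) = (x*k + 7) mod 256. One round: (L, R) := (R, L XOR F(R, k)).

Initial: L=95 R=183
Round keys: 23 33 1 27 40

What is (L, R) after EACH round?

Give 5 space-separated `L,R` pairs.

Answer: 183,39 39,185 185,231 231,221 221,104

Derivation:
Round 1 (k=23): L=183 R=39
Round 2 (k=33): L=39 R=185
Round 3 (k=1): L=185 R=231
Round 4 (k=27): L=231 R=221
Round 5 (k=40): L=221 R=104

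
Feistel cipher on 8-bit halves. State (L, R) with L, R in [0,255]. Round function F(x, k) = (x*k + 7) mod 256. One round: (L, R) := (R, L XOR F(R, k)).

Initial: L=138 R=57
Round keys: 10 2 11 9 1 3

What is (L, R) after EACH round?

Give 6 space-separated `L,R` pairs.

Answer: 57,203 203,164 164,216 216,59 59,154 154,238

Derivation:
Round 1 (k=10): L=57 R=203
Round 2 (k=2): L=203 R=164
Round 3 (k=11): L=164 R=216
Round 4 (k=9): L=216 R=59
Round 5 (k=1): L=59 R=154
Round 6 (k=3): L=154 R=238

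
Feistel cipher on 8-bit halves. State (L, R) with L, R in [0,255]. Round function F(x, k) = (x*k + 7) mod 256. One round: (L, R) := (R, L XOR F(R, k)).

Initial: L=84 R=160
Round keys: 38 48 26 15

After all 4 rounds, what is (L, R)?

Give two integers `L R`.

Answer: 14 238

Derivation:
Round 1 (k=38): L=160 R=147
Round 2 (k=48): L=147 R=55
Round 3 (k=26): L=55 R=14
Round 4 (k=15): L=14 R=238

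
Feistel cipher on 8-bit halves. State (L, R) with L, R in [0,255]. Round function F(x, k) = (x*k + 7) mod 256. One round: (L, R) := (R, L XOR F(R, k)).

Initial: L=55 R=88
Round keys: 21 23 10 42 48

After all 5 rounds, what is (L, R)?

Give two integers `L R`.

Answer: 62 162

Derivation:
Round 1 (k=21): L=88 R=8
Round 2 (k=23): L=8 R=231
Round 3 (k=10): L=231 R=5
Round 4 (k=42): L=5 R=62
Round 5 (k=48): L=62 R=162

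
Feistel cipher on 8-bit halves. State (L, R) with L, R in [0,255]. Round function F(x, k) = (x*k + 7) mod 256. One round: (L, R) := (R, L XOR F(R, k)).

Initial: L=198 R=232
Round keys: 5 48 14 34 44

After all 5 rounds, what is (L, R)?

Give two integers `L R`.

Answer: 184 215

Derivation:
Round 1 (k=5): L=232 R=73
Round 2 (k=48): L=73 R=95
Round 3 (k=14): L=95 R=112
Round 4 (k=34): L=112 R=184
Round 5 (k=44): L=184 R=215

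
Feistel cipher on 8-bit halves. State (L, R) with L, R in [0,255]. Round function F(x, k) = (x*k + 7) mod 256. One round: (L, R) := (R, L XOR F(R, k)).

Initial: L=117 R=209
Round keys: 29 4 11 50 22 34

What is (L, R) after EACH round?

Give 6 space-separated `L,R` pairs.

Round 1 (k=29): L=209 R=193
Round 2 (k=4): L=193 R=218
Round 3 (k=11): L=218 R=164
Round 4 (k=50): L=164 R=213
Round 5 (k=22): L=213 R=241
Round 6 (k=34): L=241 R=220

Answer: 209,193 193,218 218,164 164,213 213,241 241,220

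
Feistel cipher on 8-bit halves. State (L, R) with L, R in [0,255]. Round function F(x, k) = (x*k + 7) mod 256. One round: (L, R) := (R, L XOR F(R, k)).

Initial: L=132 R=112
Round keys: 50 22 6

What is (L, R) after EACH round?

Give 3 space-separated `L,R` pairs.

Round 1 (k=50): L=112 R=99
Round 2 (k=22): L=99 R=249
Round 3 (k=6): L=249 R=190

Answer: 112,99 99,249 249,190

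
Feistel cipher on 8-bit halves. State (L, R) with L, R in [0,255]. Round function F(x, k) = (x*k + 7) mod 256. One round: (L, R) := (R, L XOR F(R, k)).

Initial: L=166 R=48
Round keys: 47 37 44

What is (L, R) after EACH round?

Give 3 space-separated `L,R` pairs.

Round 1 (k=47): L=48 R=113
Round 2 (k=37): L=113 R=108
Round 3 (k=44): L=108 R=230

Answer: 48,113 113,108 108,230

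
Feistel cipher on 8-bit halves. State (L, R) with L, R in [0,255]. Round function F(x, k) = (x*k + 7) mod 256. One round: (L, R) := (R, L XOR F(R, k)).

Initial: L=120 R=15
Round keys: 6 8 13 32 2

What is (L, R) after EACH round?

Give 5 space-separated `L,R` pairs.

Answer: 15,25 25,192 192,222 222,7 7,203

Derivation:
Round 1 (k=6): L=15 R=25
Round 2 (k=8): L=25 R=192
Round 3 (k=13): L=192 R=222
Round 4 (k=32): L=222 R=7
Round 5 (k=2): L=7 R=203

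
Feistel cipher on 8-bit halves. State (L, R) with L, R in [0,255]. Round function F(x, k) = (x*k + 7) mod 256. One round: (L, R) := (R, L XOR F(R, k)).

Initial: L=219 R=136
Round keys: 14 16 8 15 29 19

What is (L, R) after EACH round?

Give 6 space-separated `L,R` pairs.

Round 1 (k=14): L=136 R=172
Round 2 (k=16): L=172 R=79
Round 3 (k=8): L=79 R=211
Round 4 (k=15): L=211 R=43
Round 5 (k=29): L=43 R=53
Round 6 (k=19): L=53 R=221

Answer: 136,172 172,79 79,211 211,43 43,53 53,221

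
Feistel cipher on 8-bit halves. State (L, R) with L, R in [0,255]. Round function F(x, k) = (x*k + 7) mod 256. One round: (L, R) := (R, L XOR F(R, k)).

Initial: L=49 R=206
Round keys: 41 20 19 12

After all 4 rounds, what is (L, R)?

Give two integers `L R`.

Answer: 22 214

Derivation:
Round 1 (k=41): L=206 R=52
Round 2 (k=20): L=52 R=217
Round 3 (k=19): L=217 R=22
Round 4 (k=12): L=22 R=214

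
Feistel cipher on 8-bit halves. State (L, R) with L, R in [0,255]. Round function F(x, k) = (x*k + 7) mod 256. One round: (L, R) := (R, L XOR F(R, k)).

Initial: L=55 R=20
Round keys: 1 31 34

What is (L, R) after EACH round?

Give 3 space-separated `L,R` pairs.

Round 1 (k=1): L=20 R=44
Round 2 (k=31): L=44 R=79
Round 3 (k=34): L=79 R=169

Answer: 20,44 44,79 79,169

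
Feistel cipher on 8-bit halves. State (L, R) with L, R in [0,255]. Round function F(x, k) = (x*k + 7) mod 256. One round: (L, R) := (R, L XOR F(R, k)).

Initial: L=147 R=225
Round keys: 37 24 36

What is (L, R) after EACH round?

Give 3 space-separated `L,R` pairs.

Round 1 (k=37): L=225 R=31
Round 2 (k=24): L=31 R=14
Round 3 (k=36): L=14 R=224

Answer: 225,31 31,14 14,224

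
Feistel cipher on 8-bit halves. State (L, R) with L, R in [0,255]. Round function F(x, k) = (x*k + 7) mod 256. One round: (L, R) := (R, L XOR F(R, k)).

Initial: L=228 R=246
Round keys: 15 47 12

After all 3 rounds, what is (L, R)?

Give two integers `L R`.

Round 1 (k=15): L=246 R=149
Round 2 (k=47): L=149 R=148
Round 3 (k=12): L=148 R=98

Answer: 148 98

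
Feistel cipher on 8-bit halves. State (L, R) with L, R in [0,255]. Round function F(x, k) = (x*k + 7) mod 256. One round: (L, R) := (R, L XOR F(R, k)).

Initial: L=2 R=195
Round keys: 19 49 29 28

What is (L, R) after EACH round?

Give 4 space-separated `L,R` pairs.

Round 1 (k=19): L=195 R=130
Round 2 (k=49): L=130 R=42
Round 3 (k=29): L=42 R=75
Round 4 (k=28): L=75 R=17

Answer: 195,130 130,42 42,75 75,17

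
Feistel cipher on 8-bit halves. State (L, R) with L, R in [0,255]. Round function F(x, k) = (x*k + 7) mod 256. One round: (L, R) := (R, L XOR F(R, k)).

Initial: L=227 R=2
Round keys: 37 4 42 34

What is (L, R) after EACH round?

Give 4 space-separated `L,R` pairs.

Round 1 (k=37): L=2 R=178
Round 2 (k=4): L=178 R=205
Round 3 (k=42): L=205 R=27
Round 4 (k=34): L=27 R=80

Answer: 2,178 178,205 205,27 27,80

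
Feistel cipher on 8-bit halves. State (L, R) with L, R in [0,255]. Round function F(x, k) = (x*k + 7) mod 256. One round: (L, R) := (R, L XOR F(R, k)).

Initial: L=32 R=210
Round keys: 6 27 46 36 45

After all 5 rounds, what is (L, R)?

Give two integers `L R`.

Answer: 29 64

Derivation:
Round 1 (k=6): L=210 R=211
Round 2 (k=27): L=211 R=154
Round 3 (k=46): L=154 R=96
Round 4 (k=36): L=96 R=29
Round 5 (k=45): L=29 R=64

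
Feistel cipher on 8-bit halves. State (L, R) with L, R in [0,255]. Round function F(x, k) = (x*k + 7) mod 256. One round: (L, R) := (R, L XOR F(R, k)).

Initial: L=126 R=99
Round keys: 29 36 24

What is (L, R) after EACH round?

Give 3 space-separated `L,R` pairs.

Round 1 (k=29): L=99 R=64
Round 2 (k=36): L=64 R=100
Round 3 (k=24): L=100 R=39

Answer: 99,64 64,100 100,39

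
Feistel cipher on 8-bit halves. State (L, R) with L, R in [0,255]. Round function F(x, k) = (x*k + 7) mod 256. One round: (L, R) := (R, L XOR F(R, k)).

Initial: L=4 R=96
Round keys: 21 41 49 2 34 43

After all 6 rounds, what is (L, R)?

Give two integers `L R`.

Round 1 (k=21): L=96 R=227
Round 2 (k=41): L=227 R=2
Round 3 (k=49): L=2 R=138
Round 4 (k=2): L=138 R=25
Round 5 (k=34): L=25 R=211
Round 6 (k=43): L=211 R=97

Answer: 211 97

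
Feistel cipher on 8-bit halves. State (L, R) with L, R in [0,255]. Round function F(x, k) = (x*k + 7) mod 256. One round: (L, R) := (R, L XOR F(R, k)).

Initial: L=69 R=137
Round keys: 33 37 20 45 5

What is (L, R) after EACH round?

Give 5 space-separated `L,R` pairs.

Answer: 137,245 245,249 249,142 142,4 4,149

Derivation:
Round 1 (k=33): L=137 R=245
Round 2 (k=37): L=245 R=249
Round 3 (k=20): L=249 R=142
Round 4 (k=45): L=142 R=4
Round 5 (k=5): L=4 R=149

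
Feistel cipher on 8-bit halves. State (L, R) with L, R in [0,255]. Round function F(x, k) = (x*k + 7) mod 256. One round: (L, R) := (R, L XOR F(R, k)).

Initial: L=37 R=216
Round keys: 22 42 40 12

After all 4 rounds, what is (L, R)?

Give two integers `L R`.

Round 1 (k=22): L=216 R=178
Round 2 (k=42): L=178 R=227
Round 3 (k=40): L=227 R=205
Round 4 (k=12): L=205 R=64

Answer: 205 64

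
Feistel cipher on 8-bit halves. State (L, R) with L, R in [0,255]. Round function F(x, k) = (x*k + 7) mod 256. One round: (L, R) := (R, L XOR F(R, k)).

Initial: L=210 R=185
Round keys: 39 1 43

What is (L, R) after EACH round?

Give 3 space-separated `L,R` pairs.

Answer: 185,228 228,82 82,41

Derivation:
Round 1 (k=39): L=185 R=228
Round 2 (k=1): L=228 R=82
Round 3 (k=43): L=82 R=41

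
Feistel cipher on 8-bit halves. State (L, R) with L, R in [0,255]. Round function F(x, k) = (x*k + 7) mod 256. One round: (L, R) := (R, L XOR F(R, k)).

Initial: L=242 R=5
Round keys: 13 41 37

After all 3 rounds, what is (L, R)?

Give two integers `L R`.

Answer: 212 17

Derivation:
Round 1 (k=13): L=5 R=186
Round 2 (k=41): L=186 R=212
Round 3 (k=37): L=212 R=17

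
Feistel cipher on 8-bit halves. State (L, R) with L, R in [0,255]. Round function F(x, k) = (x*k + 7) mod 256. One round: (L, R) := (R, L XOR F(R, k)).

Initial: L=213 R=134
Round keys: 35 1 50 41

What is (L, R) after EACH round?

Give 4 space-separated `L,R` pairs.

Answer: 134,140 140,21 21,173 173,169

Derivation:
Round 1 (k=35): L=134 R=140
Round 2 (k=1): L=140 R=21
Round 3 (k=50): L=21 R=173
Round 4 (k=41): L=173 R=169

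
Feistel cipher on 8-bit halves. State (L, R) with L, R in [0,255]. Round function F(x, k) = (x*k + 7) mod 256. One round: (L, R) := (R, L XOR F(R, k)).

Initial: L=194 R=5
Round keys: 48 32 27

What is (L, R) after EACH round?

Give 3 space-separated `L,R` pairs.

Answer: 5,53 53,162 162,40

Derivation:
Round 1 (k=48): L=5 R=53
Round 2 (k=32): L=53 R=162
Round 3 (k=27): L=162 R=40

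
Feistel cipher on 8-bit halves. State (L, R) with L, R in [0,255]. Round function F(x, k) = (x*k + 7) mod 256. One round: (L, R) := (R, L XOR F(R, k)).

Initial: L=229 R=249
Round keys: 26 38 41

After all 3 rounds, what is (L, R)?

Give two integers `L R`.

Round 1 (k=26): L=249 R=180
Round 2 (k=38): L=180 R=70
Round 3 (k=41): L=70 R=137

Answer: 70 137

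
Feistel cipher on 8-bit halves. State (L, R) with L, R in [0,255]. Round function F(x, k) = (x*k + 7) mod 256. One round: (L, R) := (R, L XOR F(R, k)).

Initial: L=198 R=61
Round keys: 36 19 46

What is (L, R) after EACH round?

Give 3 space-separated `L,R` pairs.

Round 1 (k=36): L=61 R=93
Round 2 (k=19): L=93 R=211
Round 3 (k=46): L=211 R=172

Answer: 61,93 93,211 211,172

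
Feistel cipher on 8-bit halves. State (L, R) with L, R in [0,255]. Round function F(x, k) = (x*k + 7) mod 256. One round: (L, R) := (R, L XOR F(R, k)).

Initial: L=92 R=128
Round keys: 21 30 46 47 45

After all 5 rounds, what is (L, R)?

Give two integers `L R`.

Round 1 (k=21): L=128 R=219
Round 2 (k=30): L=219 R=49
Round 3 (k=46): L=49 R=14
Round 4 (k=47): L=14 R=168
Round 5 (k=45): L=168 R=129

Answer: 168 129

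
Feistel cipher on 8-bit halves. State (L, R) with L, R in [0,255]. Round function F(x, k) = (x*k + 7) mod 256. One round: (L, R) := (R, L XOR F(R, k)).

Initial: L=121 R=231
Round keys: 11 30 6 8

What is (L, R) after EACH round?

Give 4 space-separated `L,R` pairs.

Round 1 (k=11): L=231 R=141
Round 2 (k=30): L=141 R=106
Round 3 (k=6): L=106 R=14
Round 4 (k=8): L=14 R=29

Answer: 231,141 141,106 106,14 14,29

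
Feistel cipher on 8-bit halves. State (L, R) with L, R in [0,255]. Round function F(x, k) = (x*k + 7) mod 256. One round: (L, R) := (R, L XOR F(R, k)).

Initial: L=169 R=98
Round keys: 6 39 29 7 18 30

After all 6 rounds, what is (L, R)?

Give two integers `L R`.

Round 1 (k=6): L=98 R=250
Round 2 (k=39): L=250 R=127
Round 3 (k=29): L=127 R=144
Round 4 (k=7): L=144 R=136
Round 5 (k=18): L=136 R=7
Round 6 (k=30): L=7 R=81

Answer: 7 81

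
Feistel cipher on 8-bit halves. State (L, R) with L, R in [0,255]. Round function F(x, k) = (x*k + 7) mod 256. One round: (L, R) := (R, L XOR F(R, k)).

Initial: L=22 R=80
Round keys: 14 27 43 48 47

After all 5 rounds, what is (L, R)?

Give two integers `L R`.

Round 1 (k=14): L=80 R=113
Round 2 (k=27): L=113 R=162
Round 3 (k=43): L=162 R=76
Round 4 (k=48): L=76 R=229
Round 5 (k=47): L=229 R=94

Answer: 229 94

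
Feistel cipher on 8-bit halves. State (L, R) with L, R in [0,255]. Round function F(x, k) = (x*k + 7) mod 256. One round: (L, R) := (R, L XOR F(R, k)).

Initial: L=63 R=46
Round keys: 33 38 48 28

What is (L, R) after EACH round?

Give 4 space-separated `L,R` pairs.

Round 1 (k=33): L=46 R=202
Round 2 (k=38): L=202 R=45
Round 3 (k=48): L=45 R=189
Round 4 (k=28): L=189 R=158

Answer: 46,202 202,45 45,189 189,158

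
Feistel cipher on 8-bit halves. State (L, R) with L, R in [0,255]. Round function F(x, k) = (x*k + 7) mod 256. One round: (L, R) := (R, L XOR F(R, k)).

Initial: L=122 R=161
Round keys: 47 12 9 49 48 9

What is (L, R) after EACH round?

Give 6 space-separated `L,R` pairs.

Round 1 (k=47): L=161 R=236
Round 2 (k=12): L=236 R=182
Round 3 (k=9): L=182 R=129
Round 4 (k=49): L=129 R=14
Round 5 (k=48): L=14 R=38
Round 6 (k=9): L=38 R=83

Answer: 161,236 236,182 182,129 129,14 14,38 38,83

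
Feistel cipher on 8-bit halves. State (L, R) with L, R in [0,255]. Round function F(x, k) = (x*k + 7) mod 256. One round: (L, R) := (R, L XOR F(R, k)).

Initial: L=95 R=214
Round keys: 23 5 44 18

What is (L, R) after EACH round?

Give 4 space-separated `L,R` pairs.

Round 1 (k=23): L=214 R=30
Round 2 (k=5): L=30 R=75
Round 3 (k=44): L=75 R=245
Round 4 (k=18): L=245 R=10

Answer: 214,30 30,75 75,245 245,10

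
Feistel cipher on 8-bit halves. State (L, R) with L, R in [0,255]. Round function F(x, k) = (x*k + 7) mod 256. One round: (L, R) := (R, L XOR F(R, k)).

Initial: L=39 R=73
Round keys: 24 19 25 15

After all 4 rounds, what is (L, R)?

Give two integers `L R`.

Answer: 69 52

Derivation:
Round 1 (k=24): L=73 R=248
Round 2 (k=19): L=248 R=38
Round 3 (k=25): L=38 R=69
Round 4 (k=15): L=69 R=52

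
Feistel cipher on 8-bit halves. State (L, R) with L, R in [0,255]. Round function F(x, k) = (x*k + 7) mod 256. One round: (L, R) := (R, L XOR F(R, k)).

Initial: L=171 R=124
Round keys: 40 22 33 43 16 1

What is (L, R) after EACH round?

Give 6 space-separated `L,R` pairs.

Round 1 (k=40): L=124 R=204
Round 2 (k=22): L=204 R=243
Round 3 (k=33): L=243 R=150
Round 4 (k=43): L=150 R=202
Round 5 (k=16): L=202 R=49
Round 6 (k=1): L=49 R=242

Answer: 124,204 204,243 243,150 150,202 202,49 49,242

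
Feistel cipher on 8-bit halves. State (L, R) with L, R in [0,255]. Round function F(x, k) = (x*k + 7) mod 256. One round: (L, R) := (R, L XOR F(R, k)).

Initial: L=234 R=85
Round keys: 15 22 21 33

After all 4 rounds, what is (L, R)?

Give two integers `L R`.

Answer: 185 66

Derivation:
Round 1 (k=15): L=85 R=232
Round 2 (k=22): L=232 R=162
Round 3 (k=21): L=162 R=185
Round 4 (k=33): L=185 R=66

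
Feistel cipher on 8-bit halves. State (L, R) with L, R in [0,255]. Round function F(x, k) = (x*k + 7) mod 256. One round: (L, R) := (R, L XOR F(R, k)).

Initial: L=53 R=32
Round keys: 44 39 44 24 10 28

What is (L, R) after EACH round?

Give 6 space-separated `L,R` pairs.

Round 1 (k=44): L=32 R=178
Round 2 (k=39): L=178 R=5
Round 3 (k=44): L=5 R=81
Round 4 (k=24): L=81 R=154
Round 5 (k=10): L=154 R=90
Round 6 (k=28): L=90 R=69

Answer: 32,178 178,5 5,81 81,154 154,90 90,69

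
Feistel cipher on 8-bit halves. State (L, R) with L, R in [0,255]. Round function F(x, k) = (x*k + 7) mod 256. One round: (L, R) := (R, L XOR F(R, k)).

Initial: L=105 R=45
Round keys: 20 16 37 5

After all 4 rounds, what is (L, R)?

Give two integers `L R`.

Round 1 (k=20): L=45 R=226
Round 2 (k=16): L=226 R=10
Round 3 (k=37): L=10 R=155
Round 4 (k=5): L=155 R=4

Answer: 155 4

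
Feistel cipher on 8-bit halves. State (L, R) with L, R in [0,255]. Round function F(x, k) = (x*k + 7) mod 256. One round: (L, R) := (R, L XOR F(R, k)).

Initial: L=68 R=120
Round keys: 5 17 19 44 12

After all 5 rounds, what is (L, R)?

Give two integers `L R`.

Answer: 5 253

Derivation:
Round 1 (k=5): L=120 R=27
Round 2 (k=17): L=27 R=170
Round 3 (k=19): L=170 R=190
Round 4 (k=44): L=190 R=5
Round 5 (k=12): L=5 R=253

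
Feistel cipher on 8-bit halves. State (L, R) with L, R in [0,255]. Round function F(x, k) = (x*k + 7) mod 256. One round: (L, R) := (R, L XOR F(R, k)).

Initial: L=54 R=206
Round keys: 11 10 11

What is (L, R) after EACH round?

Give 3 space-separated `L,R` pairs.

Answer: 206,215 215,163 163,223

Derivation:
Round 1 (k=11): L=206 R=215
Round 2 (k=10): L=215 R=163
Round 3 (k=11): L=163 R=223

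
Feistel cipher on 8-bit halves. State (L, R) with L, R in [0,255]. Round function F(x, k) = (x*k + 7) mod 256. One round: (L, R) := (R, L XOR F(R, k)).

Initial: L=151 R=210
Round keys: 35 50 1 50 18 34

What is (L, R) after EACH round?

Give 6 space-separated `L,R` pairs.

Round 1 (k=35): L=210 R=42
Round 2 (k=50): L=42 R=233
Round 3 (k=1): L=233 R=218
Round 4 (k=50): L=218 R=114
Round 5 (k=18): L=114 R=209
Round 6 (k=34): L=209 R=187

Answer: 210,42 42,233 233,218 218,114 114,209 209,187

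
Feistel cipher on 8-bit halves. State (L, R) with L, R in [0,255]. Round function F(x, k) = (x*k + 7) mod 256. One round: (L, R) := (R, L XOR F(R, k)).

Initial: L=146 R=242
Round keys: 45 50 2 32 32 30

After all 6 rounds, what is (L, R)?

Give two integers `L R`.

Answer: 225 205

Derivation:
Round 1 (k=45): L=242 R=3
Round 2 (k=50): L=3 R=111
Round 3 (k=2): L=111 R=230
Round 4 (k=32): L=230 R=168
Round 5 (k=32): L=168 R=225
Round 6 (k=30): L=225 R=205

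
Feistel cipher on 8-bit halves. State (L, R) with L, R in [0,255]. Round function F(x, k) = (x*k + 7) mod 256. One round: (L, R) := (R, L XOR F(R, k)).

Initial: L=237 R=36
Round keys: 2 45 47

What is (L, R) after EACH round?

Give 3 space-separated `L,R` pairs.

Round 1 (k=2): L=36 R=162
Round 2 (k=45): L=162 R=165
Round 3 (k=47): L=165 R=240

Answer: 36,162 162,165 165,240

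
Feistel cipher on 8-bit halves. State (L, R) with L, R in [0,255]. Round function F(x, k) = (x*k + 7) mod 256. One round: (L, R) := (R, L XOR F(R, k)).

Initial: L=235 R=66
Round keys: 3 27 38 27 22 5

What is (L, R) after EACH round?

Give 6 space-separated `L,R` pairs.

Answer: 66,38 38,75 75,15 15,215 215,142 142,26

Derivation:
Round 1 (k=3): L=66 R=38
Round 2 (k=27): L=38 R=75
Round 3 (k=38): L=75 R=15
Round 4 (k=27): L=15 R=215
Round 5 (k=22): L=215 R=142
Round 6 (k=5): L=142 R=26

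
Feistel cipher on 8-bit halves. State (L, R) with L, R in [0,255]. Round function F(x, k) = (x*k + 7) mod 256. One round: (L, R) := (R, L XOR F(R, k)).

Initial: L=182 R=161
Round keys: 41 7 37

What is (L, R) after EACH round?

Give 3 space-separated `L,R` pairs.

Answer: 161,102 102,112 112,81

Derivation:
Round 1 (k=41): L=161 R=102
Round 2 (k=7): L=102 R=112
Round 3 (k=37): L=112 R=81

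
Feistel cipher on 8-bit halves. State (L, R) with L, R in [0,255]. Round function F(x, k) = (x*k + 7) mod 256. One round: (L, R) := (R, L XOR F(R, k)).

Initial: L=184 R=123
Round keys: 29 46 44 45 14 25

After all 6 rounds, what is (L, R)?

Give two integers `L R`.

Answer: 230 145

Derivation:
Round 1 (k=29): L=123 R=78
Round 2 (k=46): L=78 R=112
Round 3 (k=44): L=112 R=9
Round 4 (k=45): L=9 R=236
Round 5 (k=14): L=236 R=230
Round 6 (k=25): L=230 R=145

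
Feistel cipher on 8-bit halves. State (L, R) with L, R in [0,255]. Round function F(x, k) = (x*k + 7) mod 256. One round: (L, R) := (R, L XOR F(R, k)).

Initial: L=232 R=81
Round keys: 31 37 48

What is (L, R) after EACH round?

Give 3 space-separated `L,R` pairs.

Answer: 81,62 62,172 172,121

Derivation:
Round 1 (k=31): L=81 R=62
Round 2 (k=37): L=62 R=172
Round 3 (k=48): L=172 R=121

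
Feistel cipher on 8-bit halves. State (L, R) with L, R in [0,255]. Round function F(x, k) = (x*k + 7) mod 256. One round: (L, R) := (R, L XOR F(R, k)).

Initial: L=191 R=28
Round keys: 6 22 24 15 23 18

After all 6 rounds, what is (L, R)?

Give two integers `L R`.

Answer: 179 190

Derivation:
Round 1 (k=6): L=28 R=16
Round 2 (k=22): L=16 R=123
Round 3 (k=24): L=123 R=159
Round 4 (k=15): L=159 R=35
Round 5 (k=23): L=35 R=179
Round 6 (k=18): L=179 R=190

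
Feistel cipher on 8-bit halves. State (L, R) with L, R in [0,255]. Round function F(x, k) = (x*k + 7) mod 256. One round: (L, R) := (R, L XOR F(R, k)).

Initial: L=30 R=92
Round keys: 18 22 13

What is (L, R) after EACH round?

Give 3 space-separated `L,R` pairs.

Answer: 92,97 97,1 1,117

Derivation:
Round 1 (k=18): L=92 R=97
Round 2 (k=22): L=97 R=1
Round 3 (k=13): L=1 R=117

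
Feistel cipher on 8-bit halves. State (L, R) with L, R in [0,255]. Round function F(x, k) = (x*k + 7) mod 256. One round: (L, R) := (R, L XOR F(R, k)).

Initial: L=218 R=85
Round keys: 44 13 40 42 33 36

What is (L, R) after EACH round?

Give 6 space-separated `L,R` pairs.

Round 1 (k=44): L=85 R=121
Round 2 (k=13): L=121 R=121
Round 3 (k=40): L=121 R=150
Round 4 (k=42): L=150 R=218
Round 5 (k=33): L=218 R=183
Round 6 (k=36): L=183 R=25

Answer: 85,121 121,121 121,150 150,218 218,183 183,25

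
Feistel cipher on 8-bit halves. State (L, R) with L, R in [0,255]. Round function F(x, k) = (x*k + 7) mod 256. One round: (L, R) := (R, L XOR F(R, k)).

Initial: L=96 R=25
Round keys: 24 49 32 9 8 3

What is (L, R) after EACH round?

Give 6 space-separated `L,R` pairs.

Round 1 (k=24): L=25 R=63
Round 2 (k=49): L=63 R=15
Round 3 (k=32): L=15 R=216
Round 4 (k=9): L=216 R=144
Round 5 (k=8): L=144 R=95
Round 6 (k=3): L=95 R=180

Answer: 25,63 63,15 15,216 216,144 144,95 95,180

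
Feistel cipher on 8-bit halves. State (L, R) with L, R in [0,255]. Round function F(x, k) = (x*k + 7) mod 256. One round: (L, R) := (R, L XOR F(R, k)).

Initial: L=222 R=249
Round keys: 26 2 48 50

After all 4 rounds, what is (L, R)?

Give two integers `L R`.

Answer: 200 203

Derivation:
Round 1 (k=26): L=249 R=143
Round 2 (k=2): L=143 R=220
Round 3 (k=48): L=220 R=200
Round 4 (k=50): L=200 R=203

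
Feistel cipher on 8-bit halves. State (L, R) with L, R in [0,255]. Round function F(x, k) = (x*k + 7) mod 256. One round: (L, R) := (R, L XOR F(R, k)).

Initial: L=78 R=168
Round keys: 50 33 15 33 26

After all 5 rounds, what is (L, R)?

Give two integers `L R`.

Round 1 (k=50): L=168 R=153
Round 2 (k=33): L=153 R=104
Round 3 (k=15): L=104 R=134
Round 4 (k=33): L=134 R=37
Round 5 (k=26): L=37 R=79

Answer: 37 79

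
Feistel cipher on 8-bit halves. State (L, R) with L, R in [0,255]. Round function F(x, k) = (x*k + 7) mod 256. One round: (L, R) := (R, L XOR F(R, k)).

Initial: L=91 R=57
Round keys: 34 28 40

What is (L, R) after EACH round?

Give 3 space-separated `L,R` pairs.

Answer: 57,194 194,6 6,53

Derivation:
Round 1 (k=34): L=57 R=194
Round 2 (k=28): L=194 R=6
Round 3 (k=40): L=6 R=53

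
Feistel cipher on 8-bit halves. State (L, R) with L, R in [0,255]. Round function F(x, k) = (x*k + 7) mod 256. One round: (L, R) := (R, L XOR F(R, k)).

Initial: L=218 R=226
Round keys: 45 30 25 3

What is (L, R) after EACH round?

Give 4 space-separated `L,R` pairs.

Answer: 226,27 27,211 211,185 185,225

Derivation:
Round 1 (k=45): L=226 R=27
Round 2 (k=30): L=27 R=211
Round 3 (k=25): L=211 R=185
Round 4 (k=3): L=185 R=225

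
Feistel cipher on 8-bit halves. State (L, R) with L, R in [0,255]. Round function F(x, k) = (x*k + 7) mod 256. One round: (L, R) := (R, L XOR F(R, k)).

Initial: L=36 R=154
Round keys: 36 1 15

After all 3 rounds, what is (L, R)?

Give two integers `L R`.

Round 1 (k=36): L=154 R=139
Round 2 (k=1): L=139 R=8
Round 3 (k=15): L=8 R=244

Answer: 8 244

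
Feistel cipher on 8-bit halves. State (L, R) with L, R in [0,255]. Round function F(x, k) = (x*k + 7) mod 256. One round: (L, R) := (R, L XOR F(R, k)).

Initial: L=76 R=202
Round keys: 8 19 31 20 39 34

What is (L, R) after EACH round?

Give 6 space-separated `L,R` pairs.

Answer: 202,27 27,194 194,158 158,157 157,108 108,194

Derivation:
Round 1 (k=8): L=202 R=27
Round 2 (k=19): L=27 R=194
Round 3 (k=31): L=194 R=158
Round 4 (k=20): L=158 R=157
Round 5 (k=39): L=157 R=108
Round 6 (k=34): L=108 R=194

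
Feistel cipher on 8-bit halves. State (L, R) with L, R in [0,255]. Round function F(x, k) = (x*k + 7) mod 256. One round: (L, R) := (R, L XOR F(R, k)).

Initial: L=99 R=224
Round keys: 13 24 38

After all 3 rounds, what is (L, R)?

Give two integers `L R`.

Round 1 (k=13): L=224 R=4
Round 2 (k=24): L=4 R=135
Round 3 (k=38): L=135 R=21

Answer: 135 21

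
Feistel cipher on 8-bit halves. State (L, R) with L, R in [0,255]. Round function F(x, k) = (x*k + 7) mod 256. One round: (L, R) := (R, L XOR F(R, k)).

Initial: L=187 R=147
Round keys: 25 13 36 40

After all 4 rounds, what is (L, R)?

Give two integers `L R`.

Round 1 (k=25): L=147 R=217
Round 2 (k=13): L=217 R=159
Round 3 (k=36): L=159 R=186
Round 4 (k=40): L=186 R=136

Answer: 186 136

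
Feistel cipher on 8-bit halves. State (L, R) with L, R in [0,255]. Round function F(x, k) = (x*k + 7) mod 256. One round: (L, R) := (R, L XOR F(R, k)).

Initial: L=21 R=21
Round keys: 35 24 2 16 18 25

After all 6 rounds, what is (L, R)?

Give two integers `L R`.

Answer: 217 101

Derivation:
Round 1 (k=35): L=21 R=243
Round 2 (k=24): L=243 R=218
Round 3 (k=2): L=218 R=72
Round 4 (k=16): L=72 R=93
Round 5 (k=18): L=93 R=217
Round 6 (k=25): L=217 R=101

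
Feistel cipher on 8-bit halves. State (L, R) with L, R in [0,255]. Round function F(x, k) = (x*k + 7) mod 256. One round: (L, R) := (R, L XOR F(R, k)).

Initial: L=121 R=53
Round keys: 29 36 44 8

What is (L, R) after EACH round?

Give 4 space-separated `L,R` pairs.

Answer: 53,113 113,222 222,94 94,41

Derivation:
Round 1 (k=29): L=53 R=113
Round 2 (k=36): L=113 R=222
Round 3 (k=44): L=222 R=94
Round 4 (k=8): L=94 R=41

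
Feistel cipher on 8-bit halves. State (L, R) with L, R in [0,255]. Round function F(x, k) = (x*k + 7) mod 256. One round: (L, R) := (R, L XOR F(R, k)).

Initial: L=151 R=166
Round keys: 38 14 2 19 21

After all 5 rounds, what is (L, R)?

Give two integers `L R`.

Answer: 239 71

Derivation:
Round 1 (k=38): L=166 R=60
Round 2 (k=14): L=60 R=233
Round 3 (k=2): L=233 R=229
Round 4 (k=19): L=229 R=239
Round 5 (k=21): L=239 R=71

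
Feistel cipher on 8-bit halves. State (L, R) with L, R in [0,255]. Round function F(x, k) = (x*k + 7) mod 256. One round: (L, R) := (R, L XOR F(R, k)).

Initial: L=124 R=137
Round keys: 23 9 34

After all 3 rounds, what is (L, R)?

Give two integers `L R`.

Round 1 (k=23): L=137 R=42
Round 2 (k=9): L=42 R=8
Round 3 (k=34): L=8 R=61

Answer: 8 61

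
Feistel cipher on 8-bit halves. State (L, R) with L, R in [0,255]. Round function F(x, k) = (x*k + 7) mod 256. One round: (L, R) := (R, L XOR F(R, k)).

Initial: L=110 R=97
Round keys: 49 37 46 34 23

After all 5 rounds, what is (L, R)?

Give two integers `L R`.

Answer: 141 155

Derivation:
Round 1 (k=49): L=97 R=246
Round 2 (k=37): L=246 R=244
Round 3 (k=46): L=244 R=41
Round 4 (k=34): L=41 R=141
Round 5 (k=23): L=141 R=155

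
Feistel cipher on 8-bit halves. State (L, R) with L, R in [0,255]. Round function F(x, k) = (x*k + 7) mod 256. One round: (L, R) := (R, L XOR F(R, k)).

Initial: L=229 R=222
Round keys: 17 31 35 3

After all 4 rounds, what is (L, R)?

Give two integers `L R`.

Answer: 242 228

Derivation:
Round 1 (k=17): L=222 R=32
Round 2 (k=31): L=32 R=57
Round 3 (k=35): L=57 R=242
Round 4 (k=3): L=242 R=228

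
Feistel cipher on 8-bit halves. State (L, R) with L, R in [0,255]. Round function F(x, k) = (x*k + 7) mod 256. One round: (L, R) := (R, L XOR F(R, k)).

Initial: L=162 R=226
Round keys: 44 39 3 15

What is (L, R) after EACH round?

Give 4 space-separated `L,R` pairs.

Answer: 226,125 125,240 240,170 170,13

Derivation:
Round 1 (k=44): L=226 R=125
Round 2 (k=39): L=125 R=240
Round 3 (k=3): L=240 R=170
Round 4 (k=15): L=170 R=13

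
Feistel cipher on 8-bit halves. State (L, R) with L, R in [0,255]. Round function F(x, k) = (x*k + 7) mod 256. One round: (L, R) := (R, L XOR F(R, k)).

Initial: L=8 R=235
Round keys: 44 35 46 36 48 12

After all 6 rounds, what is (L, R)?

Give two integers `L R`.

Round 1 (k=44): L=235 R=99
Round 2 (k=35): L=99 R=123
Round 3 (k=46): L=123 R=66
Round 4 (k=36): L=66 R=52
Round 5 (k=48): L=52 R=133
Round 6 (k=12): L=133 R=119

Answer: 133 119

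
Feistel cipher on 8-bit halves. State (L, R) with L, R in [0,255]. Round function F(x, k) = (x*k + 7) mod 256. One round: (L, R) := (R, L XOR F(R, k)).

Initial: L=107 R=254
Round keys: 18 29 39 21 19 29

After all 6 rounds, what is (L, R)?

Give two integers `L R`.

Answer: 5 92

Derivation:
Round 1 (k=18): L=254 R=136
Round 2 (k=29): L=136 R=145
Round 3 (k=39): L=145 R=150
Round 4 (k=21): L=150 R=196
Round 5 (k=19): L=196 R=5
Round 6 (k=29): L=5 R=92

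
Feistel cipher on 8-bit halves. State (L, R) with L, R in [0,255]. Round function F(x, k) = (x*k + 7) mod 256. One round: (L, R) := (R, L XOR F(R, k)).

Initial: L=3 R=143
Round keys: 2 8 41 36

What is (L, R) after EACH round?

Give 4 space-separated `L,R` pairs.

Round 1 (k=2): L=143 R=38
Round 2 (k=8): L=38 R=184
Round 3 (k=41): L=184 R=89
Round 4 (k=36): L=89 R=51

Answer: 143,38 38,184 184,89 89,51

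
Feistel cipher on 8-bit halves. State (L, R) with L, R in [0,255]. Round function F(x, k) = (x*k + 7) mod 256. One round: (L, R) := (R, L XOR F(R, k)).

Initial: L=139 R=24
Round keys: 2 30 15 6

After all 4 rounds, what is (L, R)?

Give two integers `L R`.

Round 1 (k=2): L=24 R=188
Round 2 (k=30): L=188 R=23
Round 3 (k=15): L=23 R=220
Round 4 (k=6): L=220 R=56

Answer: 220 56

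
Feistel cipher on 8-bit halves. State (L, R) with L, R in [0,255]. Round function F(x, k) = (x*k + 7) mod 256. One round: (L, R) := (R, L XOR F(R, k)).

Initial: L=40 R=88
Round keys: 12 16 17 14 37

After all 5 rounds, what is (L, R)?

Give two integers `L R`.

Answer: 234 112

Derivation:
Round 1 (k=12): L=88 R=15
Round 2 (k=16): L=15 R=175
Round 3 (k=17): L=175 R=169
Round 4 (k=14): L=169 R=234
Round 5 (k=37): L=234 R=112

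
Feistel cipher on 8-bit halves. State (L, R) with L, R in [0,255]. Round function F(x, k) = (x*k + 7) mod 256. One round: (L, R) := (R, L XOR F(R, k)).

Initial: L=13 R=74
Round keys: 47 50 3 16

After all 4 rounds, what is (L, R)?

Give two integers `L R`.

Answer: 222 138

Derivation:
Round 1 (k=47): L=74 R=144
Round 2 (k=50): L=144 R=109
Round 3 (k=3): L=109 R=222
Round 4 (k=16): L=222 R=138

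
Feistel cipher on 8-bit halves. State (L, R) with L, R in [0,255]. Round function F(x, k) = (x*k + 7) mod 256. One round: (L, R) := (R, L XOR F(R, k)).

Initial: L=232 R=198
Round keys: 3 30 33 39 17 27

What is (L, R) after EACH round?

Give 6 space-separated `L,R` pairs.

Round 1 (k=3): L=198 R=177
Round 2 (k=30): L=177 R=3
Round 3 (k=33): L=3 R=219
Round 4 (k=39): L=219 R=103
Round 5 (k=17): L=103 R=5
Round 6 (k=27): L=5 R=233

Answer: 198,177 177,3 3,219 219,103 103,5 5,233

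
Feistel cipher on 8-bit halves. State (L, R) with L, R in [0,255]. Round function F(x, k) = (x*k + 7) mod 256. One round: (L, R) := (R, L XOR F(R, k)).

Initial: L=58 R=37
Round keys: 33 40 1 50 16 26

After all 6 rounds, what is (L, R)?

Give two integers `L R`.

Answer: 216 144

Derivation:
Round 1 (k=33): L=37 R=246
Round 2 (k=40): L=246 R=82
Round 3 (k=1): L=82 R=175
Round 4 (k=50): L=175 R=103
Round 5 (k=16): L=103 R=216
Round 6 (k=26): L=216 R=144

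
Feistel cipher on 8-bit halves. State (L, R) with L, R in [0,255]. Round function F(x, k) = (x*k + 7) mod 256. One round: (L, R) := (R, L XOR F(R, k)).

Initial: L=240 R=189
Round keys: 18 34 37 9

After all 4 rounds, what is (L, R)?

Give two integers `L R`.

Round 1 (k=18): L=189 R=161
Round 2 (k=34): L=161 R=212
Round 3 (k=37): L=212 R=10
Round 4 (k=9): L=10 R=181

Answer: 10 181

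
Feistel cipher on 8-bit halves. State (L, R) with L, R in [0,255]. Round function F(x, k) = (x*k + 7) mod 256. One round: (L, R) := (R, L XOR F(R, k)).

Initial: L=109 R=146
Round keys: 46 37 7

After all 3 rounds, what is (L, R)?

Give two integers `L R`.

Answer: 63 238

Derivation:
Round 1 (k=46): L=146 R=46
Round 2 (k=37): L=46 R=63
Round 3 (k=7): L=63 R=238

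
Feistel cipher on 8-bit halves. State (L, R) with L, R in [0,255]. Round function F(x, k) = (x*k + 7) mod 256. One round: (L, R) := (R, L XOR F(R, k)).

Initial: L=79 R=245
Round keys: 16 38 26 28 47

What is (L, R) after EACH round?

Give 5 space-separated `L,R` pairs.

Round 1 (k=16): L=245 R=24
Round 2 (k=38): L=24 R=98
Round 3 (k=26): L=98 R=227
Round 4 (k=28): L=227 R=185
Round 5 (k=47): L=185 R=29

Answer: 245,24 24,98 98,227 227,185 185,29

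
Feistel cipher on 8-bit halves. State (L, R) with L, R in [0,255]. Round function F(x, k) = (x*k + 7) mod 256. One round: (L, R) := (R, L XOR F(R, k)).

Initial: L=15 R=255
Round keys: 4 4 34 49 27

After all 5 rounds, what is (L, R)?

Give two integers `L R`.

Round 1 (k=4): L=255 R=12
Round 2 (k=4): L=12 R=200
Round 3 (k=34): L=200 R=155
Round 4 (k=49): L=155 R=122
Round 5 (k=27): L=122 R=126

Answer: 122 126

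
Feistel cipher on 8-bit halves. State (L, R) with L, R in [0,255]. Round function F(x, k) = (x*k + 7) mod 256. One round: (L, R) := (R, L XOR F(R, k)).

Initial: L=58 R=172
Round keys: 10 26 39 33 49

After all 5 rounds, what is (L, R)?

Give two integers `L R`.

Round 1 (k=10): L=172 R=133
Round 2 (k=26): L=133 R=37
Round 3 (k=39): L=37 R=47
Round 4 (k=33): L=47 R=51
Round 5 (k=49): L=51 R=229

Answer: 51 229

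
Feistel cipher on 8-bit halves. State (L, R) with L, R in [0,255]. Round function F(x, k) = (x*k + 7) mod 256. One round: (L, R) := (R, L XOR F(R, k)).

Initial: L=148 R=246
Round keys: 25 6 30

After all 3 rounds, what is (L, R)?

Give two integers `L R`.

Answer: 107 8

Derivation:
Round 1 (k=25): L=246 R=153
Round 2 (k=6): L=153 R=107
Round 3 (k=30): L=107 R=8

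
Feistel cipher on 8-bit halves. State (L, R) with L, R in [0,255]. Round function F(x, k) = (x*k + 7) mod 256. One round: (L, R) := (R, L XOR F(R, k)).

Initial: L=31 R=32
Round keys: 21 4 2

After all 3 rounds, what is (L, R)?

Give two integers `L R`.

Round 1 (k=21): L=32 R=184
Round 2 (k=4): L=184 R=199
Round 3 (k=2): L=199 R=45

Answer: 199 45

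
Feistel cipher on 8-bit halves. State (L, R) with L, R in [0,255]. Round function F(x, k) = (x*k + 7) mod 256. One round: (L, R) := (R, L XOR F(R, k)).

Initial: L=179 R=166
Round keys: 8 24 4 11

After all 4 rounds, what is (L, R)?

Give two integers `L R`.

Round 1 (k=8): L=166 R=132
Round 2 (k=24): L=132 R=193
Round 3 (k=4): L=193 R=143
Round 4 (k=11): L=143 R=237

Answer: 143 237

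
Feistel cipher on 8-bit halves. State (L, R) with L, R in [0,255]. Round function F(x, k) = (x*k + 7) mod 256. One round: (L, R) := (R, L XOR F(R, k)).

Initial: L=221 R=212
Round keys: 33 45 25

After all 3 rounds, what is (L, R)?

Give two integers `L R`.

Round 1 (k=33): L=212 R=134
Round 2 (k=45): L=134 R=65
Round 3 (k=25): L=65 R=230

Answer: 65 230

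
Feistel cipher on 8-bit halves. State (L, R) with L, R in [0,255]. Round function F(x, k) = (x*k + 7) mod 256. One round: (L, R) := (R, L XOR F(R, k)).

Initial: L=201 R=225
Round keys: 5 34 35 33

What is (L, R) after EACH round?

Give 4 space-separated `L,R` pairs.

Answer: 225,165 165,16 16,146 146,201

Derivation:
Round 1 (k=5): L=225 R=165
Round 2 (k=34): L=165 R=16
Round 3 (k=35): L=16 R=146
Round 4 (k=33): L=146 R=201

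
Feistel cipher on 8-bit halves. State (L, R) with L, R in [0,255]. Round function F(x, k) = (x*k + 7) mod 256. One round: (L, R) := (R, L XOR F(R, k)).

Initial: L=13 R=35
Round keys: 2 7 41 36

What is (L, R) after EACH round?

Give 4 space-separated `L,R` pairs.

Round 1 (k=2): L=35 R=64
Round 2 (k=7): L=64 R=228
Round 3 (k=41): L=228 R=203
Round 4 (k=36): L=203 R=119

Answer: 35,64 64,228 228,203 203,119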